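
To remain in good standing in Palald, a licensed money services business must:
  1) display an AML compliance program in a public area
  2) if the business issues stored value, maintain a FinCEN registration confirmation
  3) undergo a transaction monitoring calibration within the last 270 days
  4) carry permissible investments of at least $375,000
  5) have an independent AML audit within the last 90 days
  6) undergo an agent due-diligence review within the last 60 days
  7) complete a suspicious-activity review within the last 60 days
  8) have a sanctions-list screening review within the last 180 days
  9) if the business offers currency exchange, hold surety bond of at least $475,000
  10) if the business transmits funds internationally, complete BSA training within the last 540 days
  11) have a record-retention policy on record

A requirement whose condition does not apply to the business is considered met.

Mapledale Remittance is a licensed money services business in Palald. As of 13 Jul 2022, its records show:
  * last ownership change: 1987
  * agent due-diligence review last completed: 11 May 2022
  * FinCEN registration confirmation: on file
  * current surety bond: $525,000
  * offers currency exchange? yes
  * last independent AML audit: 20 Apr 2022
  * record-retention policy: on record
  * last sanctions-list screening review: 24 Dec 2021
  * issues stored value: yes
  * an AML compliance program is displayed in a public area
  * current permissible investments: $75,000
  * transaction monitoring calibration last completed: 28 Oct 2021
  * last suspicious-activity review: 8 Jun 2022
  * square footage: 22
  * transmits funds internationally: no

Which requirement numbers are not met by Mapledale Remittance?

4, 6, 8

1. AML compliance program present → met
2. condition 'issues stored value' holds; FinCEN registration confirmation present → met
3. transaction monitoring calibration 258 days ago vs limit 270 → met
4. permissible investments $75,000 < $375,000 → not met
5. independent AML audit 84 days ago vs limit 90 → met
6. agent due-diligence review 63 days ago vs limit 60 → not met
7. suspicious-activity review 35 days ago vs limit 60 → met
8. sanctions-list screening review 201 days ago vs limit 180 → not met
9. condition 'offers currency exchange' holds; surety bond $525,000 ≥ $475,000 → met
10. condition 'transmits funds internationally' does not hold → requirement n/a → met
11. record-retention policy present → met
Not met: 4, 6, 8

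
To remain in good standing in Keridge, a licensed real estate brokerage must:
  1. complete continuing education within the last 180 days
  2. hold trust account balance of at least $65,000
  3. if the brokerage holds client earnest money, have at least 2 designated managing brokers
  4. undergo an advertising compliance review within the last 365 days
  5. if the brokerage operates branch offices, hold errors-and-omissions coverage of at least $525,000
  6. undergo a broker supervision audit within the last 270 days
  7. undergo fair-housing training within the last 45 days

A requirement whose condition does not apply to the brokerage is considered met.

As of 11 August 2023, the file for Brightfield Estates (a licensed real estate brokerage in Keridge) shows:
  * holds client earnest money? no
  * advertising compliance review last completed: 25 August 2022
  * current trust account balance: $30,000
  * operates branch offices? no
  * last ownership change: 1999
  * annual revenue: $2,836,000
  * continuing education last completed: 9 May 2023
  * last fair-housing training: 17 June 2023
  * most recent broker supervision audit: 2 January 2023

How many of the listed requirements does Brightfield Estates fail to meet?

2

1. continuing education 94 days ago vs limit 180 → met
2. trust account balance $30,000 < $65,000 → not met
3. condition 'holds client earnest money' does not hold → requirement n/a → met
4. advertising compliance review 351 days ago vs limit 365 → met
5. condition 'operates branch offices' does not hold → requirement n/a → met
6. broker supervision audit 221 days ago vs limit 270 → met
7. fair-housing training 55 days ago vs limit 45 → not met
Not met: 2 of 7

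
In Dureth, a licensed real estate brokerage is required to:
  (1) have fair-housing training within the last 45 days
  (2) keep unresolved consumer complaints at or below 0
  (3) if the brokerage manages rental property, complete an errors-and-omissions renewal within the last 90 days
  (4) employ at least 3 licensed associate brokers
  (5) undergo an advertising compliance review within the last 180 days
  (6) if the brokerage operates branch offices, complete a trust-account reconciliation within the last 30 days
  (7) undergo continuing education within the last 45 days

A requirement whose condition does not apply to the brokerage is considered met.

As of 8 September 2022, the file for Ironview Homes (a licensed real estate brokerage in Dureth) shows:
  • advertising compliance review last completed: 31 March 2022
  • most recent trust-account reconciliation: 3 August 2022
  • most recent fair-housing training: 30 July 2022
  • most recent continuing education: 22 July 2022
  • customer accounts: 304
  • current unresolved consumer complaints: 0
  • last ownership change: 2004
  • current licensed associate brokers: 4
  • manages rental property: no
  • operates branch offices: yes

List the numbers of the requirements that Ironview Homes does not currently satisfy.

1. fair-housing training 40 days ago vs limit 45 → met
2. unresolved consumer complaints 0 ≤ 0 → met
3. condition 'manages rental property' does not hold → requirement n/a → met
4. licensed associate brokers 4 ≥ 3 → met
5. advertising compliance review 161 days ago vs limit 180 → met
6. condition 'operates branch offices' holds; trust-account reconciliation 36 days ago vs limit 30 → not met
7. continuing education 48 days ago vs limit 45 → not met
Not met: 6, 7

6, 7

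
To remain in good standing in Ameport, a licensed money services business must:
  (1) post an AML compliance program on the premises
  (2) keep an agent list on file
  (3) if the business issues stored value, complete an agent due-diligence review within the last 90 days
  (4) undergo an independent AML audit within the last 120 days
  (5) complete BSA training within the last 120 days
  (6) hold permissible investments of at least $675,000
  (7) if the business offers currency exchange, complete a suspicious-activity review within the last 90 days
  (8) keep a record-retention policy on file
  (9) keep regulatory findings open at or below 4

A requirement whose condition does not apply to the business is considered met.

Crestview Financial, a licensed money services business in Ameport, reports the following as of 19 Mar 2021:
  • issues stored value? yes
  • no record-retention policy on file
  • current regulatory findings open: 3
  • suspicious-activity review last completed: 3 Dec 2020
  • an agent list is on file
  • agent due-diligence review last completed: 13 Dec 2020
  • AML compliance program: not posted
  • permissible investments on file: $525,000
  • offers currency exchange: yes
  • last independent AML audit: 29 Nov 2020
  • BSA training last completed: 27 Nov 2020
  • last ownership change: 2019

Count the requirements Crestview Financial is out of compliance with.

1. AML compliance program absent → not met
2. agent list present → met
3. condition 'issues stored value' holds; agent due-diligence review 96 days ago vs limit 90 → not met
4. independent AML audit 110 days ago vs limit 120 → met
5. BSA training 112 days ago vs limit 120 → met
6. permissible investments $525,000 < $675,000 → not met
7. condition 'offers currency exchange' holds; suspicious-activity review 106 days ago vs limit 90 → not met
8. record-retention policy absent → not met
9. regulatory findings open 3 ≤ 4 → met
Not met: 5 of 9

5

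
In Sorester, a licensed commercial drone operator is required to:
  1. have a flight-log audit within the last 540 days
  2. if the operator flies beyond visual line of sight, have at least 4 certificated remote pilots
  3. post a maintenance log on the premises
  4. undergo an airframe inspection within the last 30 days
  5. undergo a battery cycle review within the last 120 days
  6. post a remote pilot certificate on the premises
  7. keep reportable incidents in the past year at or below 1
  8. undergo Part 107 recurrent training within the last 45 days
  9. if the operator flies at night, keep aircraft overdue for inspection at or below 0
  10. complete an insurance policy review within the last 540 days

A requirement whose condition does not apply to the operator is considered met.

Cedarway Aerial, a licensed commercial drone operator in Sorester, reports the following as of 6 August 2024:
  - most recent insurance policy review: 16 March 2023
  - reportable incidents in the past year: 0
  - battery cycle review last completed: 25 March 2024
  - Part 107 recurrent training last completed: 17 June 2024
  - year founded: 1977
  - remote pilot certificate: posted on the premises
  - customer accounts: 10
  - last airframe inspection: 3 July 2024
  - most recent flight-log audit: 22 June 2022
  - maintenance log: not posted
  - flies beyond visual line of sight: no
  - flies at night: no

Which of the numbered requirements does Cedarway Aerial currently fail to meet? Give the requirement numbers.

1, 3, 4, 5, 8

1. flight-log audit 776 days ago vs limit 540 → not met
2. condition 'flies beyond visual line of sight' does not hold → requirement n/a → met
3. maintenance log absent → not met
4. airframe inspection 34 days ago vs limit 30 → not met
5. battery cycle review 134 days ago vs limit 120 → not met
6. remote pilot certificate present → met
7. reportable incidents in the past year 0 ≤ 1 → met
8. Part 107 recurrent training 50 days ago vs limit 45 → not met
9. condition 'flies at night' does not hold → requirement n/a → met
10. insurance policy review 509 days ago vs limit 540 → met
Not met: 1, 3, 4, 5, 8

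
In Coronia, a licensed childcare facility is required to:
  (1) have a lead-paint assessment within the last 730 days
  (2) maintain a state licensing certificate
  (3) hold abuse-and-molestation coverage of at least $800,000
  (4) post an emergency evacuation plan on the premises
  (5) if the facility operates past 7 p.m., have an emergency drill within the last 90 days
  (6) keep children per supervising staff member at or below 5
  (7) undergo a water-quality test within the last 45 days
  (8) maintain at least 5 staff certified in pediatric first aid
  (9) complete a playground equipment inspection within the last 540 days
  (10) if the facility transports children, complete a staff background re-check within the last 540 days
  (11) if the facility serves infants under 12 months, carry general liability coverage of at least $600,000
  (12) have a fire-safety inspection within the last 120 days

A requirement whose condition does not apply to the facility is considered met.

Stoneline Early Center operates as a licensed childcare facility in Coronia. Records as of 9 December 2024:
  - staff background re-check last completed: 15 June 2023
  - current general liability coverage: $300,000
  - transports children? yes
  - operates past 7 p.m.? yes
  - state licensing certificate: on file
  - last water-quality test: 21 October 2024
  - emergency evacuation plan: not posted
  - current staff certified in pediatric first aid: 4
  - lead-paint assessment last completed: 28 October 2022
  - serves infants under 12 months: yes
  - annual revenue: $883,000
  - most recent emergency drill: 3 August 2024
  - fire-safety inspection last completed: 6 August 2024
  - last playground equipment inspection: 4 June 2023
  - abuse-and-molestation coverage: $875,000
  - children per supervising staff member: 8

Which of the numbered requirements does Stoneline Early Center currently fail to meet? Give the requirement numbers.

1, 4, 5, 6, 7, 8, 9, 10, 11, 12

1. lead-paint assessment 773 days ago vs limit 730 → not met
2. state licensing certificate present → met
3. abuse-and-molestation coverage $875,000 ≥ $800,000 → met
4. emergency evacuation plan absent → not met
5. condition 'operates past 7 p.m.' holds; emergency drill 128 days ago vs limit 90 → not met
6. children per supervising staff member 8 > 5 → not met
7. water-quality test 49 days ago vs limit 45 → not met
8. staff certified in pediatric first aid 4 < 5 → not met
9. playground equipment inspection 554 days ago vs limit 540 → not met
10. condition 'transports children' holds; staff background re-check 543 days ago vs limit 540 → not met
11. condition 'serves infants under 12 months' holds; general liability coverage $300,000 < $600,000 → not met
12. fire-safety inspection 125 days ago vs limit 120 → not met
Not met: 1, 4, 5, 6, 7, 8, 9, 10, 11, 12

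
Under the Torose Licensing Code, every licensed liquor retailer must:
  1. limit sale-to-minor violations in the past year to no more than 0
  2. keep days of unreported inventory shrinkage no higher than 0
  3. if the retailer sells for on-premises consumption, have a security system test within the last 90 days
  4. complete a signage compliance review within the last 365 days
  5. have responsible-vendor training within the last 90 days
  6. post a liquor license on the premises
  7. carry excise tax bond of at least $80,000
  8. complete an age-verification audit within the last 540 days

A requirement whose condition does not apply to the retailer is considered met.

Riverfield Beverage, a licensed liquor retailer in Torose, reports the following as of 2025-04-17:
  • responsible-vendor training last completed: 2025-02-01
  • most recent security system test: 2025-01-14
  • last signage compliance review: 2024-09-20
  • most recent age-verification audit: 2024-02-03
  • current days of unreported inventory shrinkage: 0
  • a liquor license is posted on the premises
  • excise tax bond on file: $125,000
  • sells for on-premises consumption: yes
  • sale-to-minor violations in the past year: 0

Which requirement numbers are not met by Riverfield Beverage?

3

1. sale-to-minor violations in the past year 0 ≤ 0 → met
2. days of unreported inventory shrinkage 0 ≤ 0 → met
3. condition 'sells for on-premises consumption' holds; security system test 93 days ago vs limit 90 → not met
4. signage compliance review 209 days ago vs limit 365 → met
5. responsible-vendor training 75 days ago vs limit 90 → met
6. liquor license present → met
7. excise tax bond $125,000 ≥ $80,000 → met
8. age-verification audit 439 days ago vs limit 540 → met
Not met: 3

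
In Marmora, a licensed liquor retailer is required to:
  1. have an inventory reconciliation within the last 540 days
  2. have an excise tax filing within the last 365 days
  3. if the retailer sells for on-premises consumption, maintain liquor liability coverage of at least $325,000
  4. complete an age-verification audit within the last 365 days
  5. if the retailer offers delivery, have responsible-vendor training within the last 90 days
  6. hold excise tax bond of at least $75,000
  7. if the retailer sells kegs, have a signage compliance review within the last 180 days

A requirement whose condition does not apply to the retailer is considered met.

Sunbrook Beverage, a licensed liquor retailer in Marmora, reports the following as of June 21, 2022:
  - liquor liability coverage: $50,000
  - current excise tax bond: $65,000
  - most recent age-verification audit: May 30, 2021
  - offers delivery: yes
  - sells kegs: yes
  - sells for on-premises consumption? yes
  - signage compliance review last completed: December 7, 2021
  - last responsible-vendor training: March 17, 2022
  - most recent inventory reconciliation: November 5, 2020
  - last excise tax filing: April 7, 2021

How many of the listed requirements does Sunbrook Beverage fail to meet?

1. inventory reconciliation 593 days ago vs limit 540 → not met
2. excise tax filing 440 days ago vs limit 365 → not met
3. condition 'sells for on-premises consumption' holds; liquor liability coverage $50,000 < $325,000 → not met
4. age-verification audit 387 days ago vs limit 365 → not met
5. condition 'offers delivery' holds; responsible-vendor training 96 days ago vs limit 90 → not met
6. excise tax bond $65,000 < $75,000 → not met
7. condition 'sells kegs' holds; signage compliance review 196 days ago vs limit 180 → not met
Not met: 7 of 7

7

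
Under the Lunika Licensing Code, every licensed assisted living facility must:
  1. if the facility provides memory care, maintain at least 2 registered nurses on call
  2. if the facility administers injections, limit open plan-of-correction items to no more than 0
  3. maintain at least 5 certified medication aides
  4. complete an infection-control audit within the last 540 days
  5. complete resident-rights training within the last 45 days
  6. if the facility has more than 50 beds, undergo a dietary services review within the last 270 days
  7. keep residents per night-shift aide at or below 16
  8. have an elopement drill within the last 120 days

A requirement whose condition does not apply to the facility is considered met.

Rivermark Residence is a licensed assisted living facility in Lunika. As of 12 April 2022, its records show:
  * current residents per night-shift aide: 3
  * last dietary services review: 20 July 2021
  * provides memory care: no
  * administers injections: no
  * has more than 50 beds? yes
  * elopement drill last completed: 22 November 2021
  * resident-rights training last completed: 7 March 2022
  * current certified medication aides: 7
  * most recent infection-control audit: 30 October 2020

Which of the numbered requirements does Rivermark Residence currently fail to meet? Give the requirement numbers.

1. condition 'provides memory care' does not hold → requirement n/a → met
2. condition 'administers injections' does not hold → requirement n/a → met
3. certified medication aides 7 ≥ 5 → met
4. infection-control audit 529 days ago vs limit 540 → met
5. resident-rights training 36 days ago vs limit 45 → met
6. condition 'has more than 50 beds' holds; dietary services review 266 days ago vs limit 270 → met
7. residents per night-shift aide 3 ≤ 16 → met
8. elopement drill 141 days ago vs limit 120 → not met
Not met: 8

8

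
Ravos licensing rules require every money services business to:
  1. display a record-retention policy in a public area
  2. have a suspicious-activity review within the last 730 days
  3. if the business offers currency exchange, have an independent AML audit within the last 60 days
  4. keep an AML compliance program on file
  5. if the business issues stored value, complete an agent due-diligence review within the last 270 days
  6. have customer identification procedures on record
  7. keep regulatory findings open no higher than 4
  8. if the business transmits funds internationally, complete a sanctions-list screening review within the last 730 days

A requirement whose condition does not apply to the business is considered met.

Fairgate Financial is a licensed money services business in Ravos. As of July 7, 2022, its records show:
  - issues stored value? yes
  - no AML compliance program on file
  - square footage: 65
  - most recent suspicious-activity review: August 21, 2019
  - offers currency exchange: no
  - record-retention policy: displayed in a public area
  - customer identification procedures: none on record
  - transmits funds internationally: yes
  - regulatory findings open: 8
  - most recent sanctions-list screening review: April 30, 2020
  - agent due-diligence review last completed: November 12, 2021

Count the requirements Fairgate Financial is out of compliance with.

1. record-retention policy present → met
2. suspicious-activity review 1051 days ago vs limit 730 → not met
3. condition 'offers currency exchange' does not hold → requirement n/a → met
4. AML compliance program absent → not met
5. condition 'issues stored value' holds; agent due-diligence review 237 days ago vs limit 270 → met
6. customer identification procedures absent → not met
7. regulatory findings open 8 > 4 → not met
8. condition 'transmits funds internationally' holds; sanctions-list screening review 798 days ago vs limit 730 → not met
Not met: 5 of 8

5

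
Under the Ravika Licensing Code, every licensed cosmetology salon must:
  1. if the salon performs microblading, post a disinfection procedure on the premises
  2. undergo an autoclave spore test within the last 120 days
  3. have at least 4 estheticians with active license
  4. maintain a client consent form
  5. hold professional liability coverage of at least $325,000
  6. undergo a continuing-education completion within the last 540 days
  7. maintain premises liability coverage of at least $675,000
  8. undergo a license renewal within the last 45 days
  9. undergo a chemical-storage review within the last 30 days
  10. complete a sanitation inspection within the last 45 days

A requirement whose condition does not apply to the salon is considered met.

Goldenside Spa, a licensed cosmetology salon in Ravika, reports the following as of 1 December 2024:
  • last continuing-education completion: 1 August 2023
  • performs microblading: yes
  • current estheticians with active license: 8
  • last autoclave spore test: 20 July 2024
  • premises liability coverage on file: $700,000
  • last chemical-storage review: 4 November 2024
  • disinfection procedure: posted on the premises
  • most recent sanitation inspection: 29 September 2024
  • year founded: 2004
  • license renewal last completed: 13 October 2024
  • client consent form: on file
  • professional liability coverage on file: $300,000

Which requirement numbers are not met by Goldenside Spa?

2, 5, 8, 10

1. condition 'performs microblading' holds; disinfection procedure present → met
2. autoclave spore test 134 days ago vs limit 120 → not met
3. estheticians with active license 8 ≥ 4 → met
4. client consent form present → met
5. professional liability coverage $300,000 < $325,000 → not met
6. continuing-education completion 488 days ago vs limit 540 → met
7. premises liability coverage $700,000 ≥ $675,000 → met
8. license renewal 49 days ago vs limit 45 → not met
9. chemical-storage review 27 days ago vs limit 30 → met
10. sanitation inspection 63 days ago vs limit 45 → not met
Not met: 2, 5, 8, 10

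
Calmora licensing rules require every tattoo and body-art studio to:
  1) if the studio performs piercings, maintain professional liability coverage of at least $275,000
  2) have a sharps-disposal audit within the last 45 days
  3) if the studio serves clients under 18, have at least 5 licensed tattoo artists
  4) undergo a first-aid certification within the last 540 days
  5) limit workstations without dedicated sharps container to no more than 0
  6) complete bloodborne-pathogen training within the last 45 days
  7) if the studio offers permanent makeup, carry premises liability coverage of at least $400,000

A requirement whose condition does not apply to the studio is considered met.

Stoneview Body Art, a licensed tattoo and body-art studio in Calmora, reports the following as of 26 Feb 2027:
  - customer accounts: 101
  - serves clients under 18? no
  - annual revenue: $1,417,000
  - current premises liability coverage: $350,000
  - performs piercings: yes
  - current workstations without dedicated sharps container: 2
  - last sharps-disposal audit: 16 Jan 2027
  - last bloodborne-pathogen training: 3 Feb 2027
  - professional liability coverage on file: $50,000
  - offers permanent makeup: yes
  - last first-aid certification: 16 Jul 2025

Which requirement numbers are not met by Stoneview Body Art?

1, 4, 5, 7

1. condition 'performs piercings' holds; professional liability coverage $50,000 < $275,000 → not met
2. sharps-disposal audit 41 days ago vs limit 45 → met
3. condition 'serves clients under 18' does not hold → requirement n/a → met
4. first-aid certification 590 days ago vs limit 540 → not met
5. workstations without dedicated sharps container 2 > 0 → not met
6. bloodborne-pathogen training 23 days ago vs limit 45 → met
7. condition 'offers permanent makeup' holds; premises liability coverage $350,000 < $400,000 → not met
Not met: 1, 4, 5, 7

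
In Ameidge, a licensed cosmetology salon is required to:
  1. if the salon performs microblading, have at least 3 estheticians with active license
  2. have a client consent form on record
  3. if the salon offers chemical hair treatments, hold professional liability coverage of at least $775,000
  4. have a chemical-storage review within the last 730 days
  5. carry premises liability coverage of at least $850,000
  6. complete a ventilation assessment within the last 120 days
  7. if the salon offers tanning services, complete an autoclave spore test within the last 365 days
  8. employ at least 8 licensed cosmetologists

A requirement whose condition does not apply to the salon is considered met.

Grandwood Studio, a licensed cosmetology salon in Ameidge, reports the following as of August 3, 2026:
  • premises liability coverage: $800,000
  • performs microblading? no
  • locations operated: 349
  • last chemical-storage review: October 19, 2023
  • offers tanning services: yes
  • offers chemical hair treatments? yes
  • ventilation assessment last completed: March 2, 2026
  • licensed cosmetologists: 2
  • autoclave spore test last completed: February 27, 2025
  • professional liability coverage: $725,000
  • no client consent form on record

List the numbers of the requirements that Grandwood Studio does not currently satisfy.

2, 3, 4, 5, 6, 7, 8

1. condition 'performs microblading' does not hold → requirement n/a → met
2. client consent form absent → not met
3. condition 'offers chemical hair treatments' holds; professional liability coverage $725,000 < $775,000 → not met
4. chemical-storage review 1019 days ago vs limit 730 → not met
5. premises liability coverage $800,000 < $850,000 → not met
6. ventilation assessment 154 days ago vs limit 120 → not met
7. condition 'offers tanning services' holds; autoclave spore test 522 days ago vs limit 365 → not met
8. licensed cosmetologists 2 < 8 → not met
Not met: 2, 3, 4, 5, 6, 7, 8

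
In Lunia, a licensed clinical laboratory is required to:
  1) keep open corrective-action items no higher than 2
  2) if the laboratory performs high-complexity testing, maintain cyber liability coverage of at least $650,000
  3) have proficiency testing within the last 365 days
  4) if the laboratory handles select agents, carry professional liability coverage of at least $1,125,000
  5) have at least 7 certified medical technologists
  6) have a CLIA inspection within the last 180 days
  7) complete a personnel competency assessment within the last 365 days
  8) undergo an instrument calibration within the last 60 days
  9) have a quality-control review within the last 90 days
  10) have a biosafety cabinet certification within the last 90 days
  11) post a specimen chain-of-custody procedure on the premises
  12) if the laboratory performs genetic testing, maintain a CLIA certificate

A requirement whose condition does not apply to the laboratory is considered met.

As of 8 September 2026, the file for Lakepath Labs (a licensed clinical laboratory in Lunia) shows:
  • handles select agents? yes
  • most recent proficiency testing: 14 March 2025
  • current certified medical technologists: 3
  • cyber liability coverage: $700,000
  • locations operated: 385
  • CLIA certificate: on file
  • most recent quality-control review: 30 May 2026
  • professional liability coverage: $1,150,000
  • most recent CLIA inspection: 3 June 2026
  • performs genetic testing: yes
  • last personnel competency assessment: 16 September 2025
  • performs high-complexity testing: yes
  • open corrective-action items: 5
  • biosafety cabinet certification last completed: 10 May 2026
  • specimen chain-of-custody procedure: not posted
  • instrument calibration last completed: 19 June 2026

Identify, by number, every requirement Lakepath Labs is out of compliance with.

1, 3, 5, 8, 9, 10, 11

1. open corrective-action items 5 > 2 → not met
2. condition 'performs high-complexity testing' holds; cyber liability coverage $700,000 ≥ $650,000 → met
3. proficiency testing 543 days ago vs limit 365 → not met
4. condition 'handles select agents' holds; professional liability coverage $1,150,000 ≥ $1,125,000 → met
5. certified medical technologists 3 < 7 → not met
6. CLIA inspection 97 days ago vs limit 180 → met
7. personnel competency assessment 357 days ago vs limit 365 → met
8. instrument calibration 81 days ago vs limit 60 → not met
9. quality-control review 101 days ago vs limit 90 → not met
10. biosafety cabinet certification 121 days ago vs limit 90 → not met
11. specimen chain-of-custody procedure absent → not met
12. condition 'performs genetic testing' holds; CLIA certificate present → met
Not met: 1, 3, 5, 8, 9, 10, 11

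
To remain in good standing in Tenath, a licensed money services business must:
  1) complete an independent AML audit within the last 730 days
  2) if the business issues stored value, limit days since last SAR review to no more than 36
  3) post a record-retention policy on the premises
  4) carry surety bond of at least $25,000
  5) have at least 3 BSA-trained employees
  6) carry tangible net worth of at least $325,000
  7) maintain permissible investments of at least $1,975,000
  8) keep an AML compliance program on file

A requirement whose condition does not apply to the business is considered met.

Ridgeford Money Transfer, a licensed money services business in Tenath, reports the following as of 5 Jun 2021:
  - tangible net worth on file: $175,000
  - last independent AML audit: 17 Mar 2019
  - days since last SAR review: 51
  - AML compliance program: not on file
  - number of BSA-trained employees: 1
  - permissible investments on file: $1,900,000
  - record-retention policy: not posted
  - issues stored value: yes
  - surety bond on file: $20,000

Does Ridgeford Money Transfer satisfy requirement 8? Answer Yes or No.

No

8. AML compliance program absent → not met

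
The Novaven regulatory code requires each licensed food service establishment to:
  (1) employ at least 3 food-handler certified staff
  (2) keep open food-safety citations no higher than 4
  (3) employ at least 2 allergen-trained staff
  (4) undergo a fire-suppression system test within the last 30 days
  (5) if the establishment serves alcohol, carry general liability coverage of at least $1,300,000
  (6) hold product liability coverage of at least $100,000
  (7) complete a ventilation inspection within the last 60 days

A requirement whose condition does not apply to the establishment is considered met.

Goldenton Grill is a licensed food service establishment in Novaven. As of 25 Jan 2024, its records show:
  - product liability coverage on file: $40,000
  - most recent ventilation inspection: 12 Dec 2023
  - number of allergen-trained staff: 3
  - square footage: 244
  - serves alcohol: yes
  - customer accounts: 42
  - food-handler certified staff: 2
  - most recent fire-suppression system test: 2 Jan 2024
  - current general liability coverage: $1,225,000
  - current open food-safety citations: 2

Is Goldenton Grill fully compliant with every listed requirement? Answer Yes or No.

1. food-handler certified staff 2 < 3 → not met
2. open food-safety citations 2 ≤ 4 → met
3. allergen-trained staff 3 ≥ 2 → met
4. fire-suppression system test 23 days ago vs limit 30 → met
5. condition 'serves alcohol' holds; general liability coverage $1,225,000 < $1,300,000 → not met
6. product liability coverage $40,000 < $100,000 → not met
7. ventilation inspection 44 days ago vs limit 60 → met
Not met: 1, 5, 6

No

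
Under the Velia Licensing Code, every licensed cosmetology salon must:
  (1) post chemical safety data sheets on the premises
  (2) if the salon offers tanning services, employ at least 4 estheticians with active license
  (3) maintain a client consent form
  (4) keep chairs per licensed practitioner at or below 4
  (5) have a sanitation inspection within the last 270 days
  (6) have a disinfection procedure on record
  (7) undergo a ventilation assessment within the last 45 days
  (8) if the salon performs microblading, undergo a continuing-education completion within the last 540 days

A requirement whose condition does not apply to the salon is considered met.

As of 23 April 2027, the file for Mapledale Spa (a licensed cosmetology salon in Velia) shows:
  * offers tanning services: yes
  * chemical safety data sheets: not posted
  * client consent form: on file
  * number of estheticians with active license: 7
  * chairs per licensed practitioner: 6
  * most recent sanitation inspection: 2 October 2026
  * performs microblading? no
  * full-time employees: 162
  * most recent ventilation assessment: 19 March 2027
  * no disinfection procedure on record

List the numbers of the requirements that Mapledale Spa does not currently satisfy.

1, 4, 6

1. chemical safety data sheets absent → not met
2. condition 'offers tanning services' holds; estheticians with active license 7 ≥ 4 → met
3. client consent form present → met
4. chairs per licensed practitioner 6 > 4 → not met
5. sanitation inspection 203 days ago vs limit 270 → met
6. disinfection procedure absent → not met
7. ventilation assessment 35 days ago vs limit 45 → met
8. condition 'performs microblading' does not hold → requirement n/a → met
Not met: 1, 4, 6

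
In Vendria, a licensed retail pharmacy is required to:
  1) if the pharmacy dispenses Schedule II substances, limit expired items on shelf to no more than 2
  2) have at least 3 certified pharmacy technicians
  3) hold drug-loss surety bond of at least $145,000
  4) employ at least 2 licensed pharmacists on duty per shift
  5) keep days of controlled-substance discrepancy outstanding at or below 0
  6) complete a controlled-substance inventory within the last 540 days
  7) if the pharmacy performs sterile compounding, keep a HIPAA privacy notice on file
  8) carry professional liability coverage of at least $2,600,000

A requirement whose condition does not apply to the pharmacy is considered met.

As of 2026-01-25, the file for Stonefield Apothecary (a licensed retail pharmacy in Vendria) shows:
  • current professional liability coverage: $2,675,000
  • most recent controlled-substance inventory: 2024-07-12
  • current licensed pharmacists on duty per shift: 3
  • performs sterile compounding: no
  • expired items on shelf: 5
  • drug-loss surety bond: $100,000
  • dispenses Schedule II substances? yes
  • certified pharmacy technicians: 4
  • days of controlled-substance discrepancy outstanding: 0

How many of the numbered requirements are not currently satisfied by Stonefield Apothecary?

1. condition 'dispenses Schedule II substances' holds; expired items on shelf 5 > 2 → not met
2. certified pharmacy technicians 4 ≥ 3 → met
3. drug-loss surety bond $100,000 < $145,000 → not met
4. licensed pharmacists on duty per shift 3 ≥ 2 → met
5. days of controlled-substance discrepancy outstanding 0 ≤ 0 → met
6. controlled-substance inventory 562 days ago vs limit 540 → not met
7. condition 'performs sterile compounding' does not hold → requirement n/a → met
8. professional liability coverage $2,675,000 ≥ $2,600,000 → met
Not met: 3 of 8

3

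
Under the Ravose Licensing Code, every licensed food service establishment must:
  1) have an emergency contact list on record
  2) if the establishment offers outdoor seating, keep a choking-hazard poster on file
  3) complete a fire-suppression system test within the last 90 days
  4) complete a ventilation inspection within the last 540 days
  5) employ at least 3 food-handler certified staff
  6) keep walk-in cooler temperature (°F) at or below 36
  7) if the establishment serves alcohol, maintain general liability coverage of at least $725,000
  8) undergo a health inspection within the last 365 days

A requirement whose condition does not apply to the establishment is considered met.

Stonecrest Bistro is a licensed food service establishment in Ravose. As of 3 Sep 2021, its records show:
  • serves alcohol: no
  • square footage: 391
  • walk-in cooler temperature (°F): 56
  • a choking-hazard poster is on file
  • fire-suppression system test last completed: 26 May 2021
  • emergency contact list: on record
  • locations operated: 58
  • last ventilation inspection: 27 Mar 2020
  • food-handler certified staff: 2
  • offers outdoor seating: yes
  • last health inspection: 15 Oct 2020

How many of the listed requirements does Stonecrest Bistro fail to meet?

1. emergency contact list present → met
2. condition 'offers outdoor seating' holds; choking-hazard poster present → met
3. fire-suppression system test 100 days ago vs limit 90 → not met
4. ventilation inspection 525 days ago vs limit 540 → met
5. food-handler certified staff 2 < 3 → not met
6. walk-in cooler temperature (°F) 56 > 36 → not met
7. condition 'serves alcohol' does not hold → requirement n/a → met
8. health inspection 323 days ago vs limit 365 → met
Not met: 3 of 8

3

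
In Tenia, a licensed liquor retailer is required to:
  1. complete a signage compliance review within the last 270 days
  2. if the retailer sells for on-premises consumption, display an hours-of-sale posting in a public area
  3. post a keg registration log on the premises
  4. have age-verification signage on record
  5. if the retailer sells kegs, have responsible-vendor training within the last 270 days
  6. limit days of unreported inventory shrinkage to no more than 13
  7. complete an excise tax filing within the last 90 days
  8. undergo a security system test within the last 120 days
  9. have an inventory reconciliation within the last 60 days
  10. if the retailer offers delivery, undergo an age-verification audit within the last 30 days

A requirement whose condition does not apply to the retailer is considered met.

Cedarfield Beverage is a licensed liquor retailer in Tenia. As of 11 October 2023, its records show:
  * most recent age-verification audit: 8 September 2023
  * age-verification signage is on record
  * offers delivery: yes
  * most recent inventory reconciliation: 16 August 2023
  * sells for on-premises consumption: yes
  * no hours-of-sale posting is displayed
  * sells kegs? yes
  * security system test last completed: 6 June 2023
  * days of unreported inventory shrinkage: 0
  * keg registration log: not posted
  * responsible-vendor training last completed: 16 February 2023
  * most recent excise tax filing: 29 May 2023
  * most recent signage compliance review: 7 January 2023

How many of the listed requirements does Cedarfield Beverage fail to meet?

1. signage compliance review 277 days ago vs limit 270 → not met
2. condition 'sells for on-premises consumption' holds; hours-of-sale posting absent → not met
3. keg registration log absent → not met
4. age-verification signage present → met
5. condition 'sells kegs' holds; responsible-vendor training 237 days ago vs limit 270 → met
6. days of unreported inventory shrinkage 0 ≤ 13 → met
7. excise tax filing 135 days ago vs limit 90 → not met
8. security system test 127 days ago vs limit 120 → not met
9. inventory reconciliation 56 days ago vs limit 60 → met
10. condition 'offers delivery' holds; age-verification audit 33 days ago vs limit 30 → not met
Not met: 6 of 10

6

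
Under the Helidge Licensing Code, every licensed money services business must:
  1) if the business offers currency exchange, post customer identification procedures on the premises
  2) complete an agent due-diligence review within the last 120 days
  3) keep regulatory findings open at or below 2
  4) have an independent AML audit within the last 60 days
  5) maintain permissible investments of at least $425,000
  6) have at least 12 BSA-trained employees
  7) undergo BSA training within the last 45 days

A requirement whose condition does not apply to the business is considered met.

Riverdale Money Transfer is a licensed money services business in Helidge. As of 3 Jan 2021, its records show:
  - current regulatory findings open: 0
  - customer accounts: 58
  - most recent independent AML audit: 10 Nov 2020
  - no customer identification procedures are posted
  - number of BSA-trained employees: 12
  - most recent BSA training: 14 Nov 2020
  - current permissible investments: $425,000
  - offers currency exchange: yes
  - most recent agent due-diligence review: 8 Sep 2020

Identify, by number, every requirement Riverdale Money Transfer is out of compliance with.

1, 7

1. condition 'offers currency exchange' holds; customer identification procedures absent → not met
2. agent due-diligence review 117 days ago vs limit 120 → met
3. regulatory findings open 0 ≤ 2 → met
4. independent AML audit 54 days ago vs limit 60 → met
5. permissible investments $425,000 ≥ $425,000 → met
6. BSA-trained employees 12 ≥ 12 → met
7. BSA training 50 days ago vs limit 45 → not met
Not met: 1, 7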